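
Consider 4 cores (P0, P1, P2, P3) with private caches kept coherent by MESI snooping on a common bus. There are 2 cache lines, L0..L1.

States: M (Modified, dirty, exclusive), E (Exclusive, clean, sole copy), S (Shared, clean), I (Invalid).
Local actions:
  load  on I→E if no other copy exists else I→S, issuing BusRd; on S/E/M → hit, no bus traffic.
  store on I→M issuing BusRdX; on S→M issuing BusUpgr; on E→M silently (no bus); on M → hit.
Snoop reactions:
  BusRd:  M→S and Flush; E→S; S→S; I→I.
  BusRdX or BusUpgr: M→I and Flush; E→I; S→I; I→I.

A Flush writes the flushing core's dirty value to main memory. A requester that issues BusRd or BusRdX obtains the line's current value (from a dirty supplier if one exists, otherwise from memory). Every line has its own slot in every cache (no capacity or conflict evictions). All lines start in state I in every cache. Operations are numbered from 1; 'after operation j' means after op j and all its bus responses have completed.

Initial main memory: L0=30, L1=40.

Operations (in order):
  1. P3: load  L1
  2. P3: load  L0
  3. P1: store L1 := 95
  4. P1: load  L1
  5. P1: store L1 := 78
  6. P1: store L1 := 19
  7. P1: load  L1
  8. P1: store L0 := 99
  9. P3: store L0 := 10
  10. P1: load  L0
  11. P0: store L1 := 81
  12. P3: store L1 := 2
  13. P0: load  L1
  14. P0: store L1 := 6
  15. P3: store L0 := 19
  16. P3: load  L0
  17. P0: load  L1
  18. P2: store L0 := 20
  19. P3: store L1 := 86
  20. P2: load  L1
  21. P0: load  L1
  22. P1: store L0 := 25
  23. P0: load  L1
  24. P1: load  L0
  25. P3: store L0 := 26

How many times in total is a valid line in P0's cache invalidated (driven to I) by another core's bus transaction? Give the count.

1. P3: load  L1  bus=[BusRd]  L1: P0=I P1=I P2=I P3=E  mem[L1]=40
2. P3: load  L0  bus=[BusRd]  L0: P0=I P1=I P2=I P3=E  mem[L0]=30
3. P1: store L1 := 95  bus=[BusRdX]  L1: P0=I P1=M P2=I P3=I  mem[L1]=40
4. P1: load  L1  bus=[-]  L1: P0=I P1=M P2=I P3=I  mem[L1]=40
5. P1: store L1 := 78  bus=[-]  L1: P0=I P1=M P2=I P3=I  mem[L1]=40
6. P1: store L1 := 19  bus=[-]  L1: P0=I P1=M P2=I P3=I  mem[L1]=40
7. P1: load  L1  bus=[-]  L1: P0=I P1=M P2=I P3=I  mem[L1]=40
8. P1: store L0 := 99  bus=[BusRdX]  L0: P0=I P1=M P2=I P3=I  mem[L0]=30
9. P3: store L0 := 10  bus=[BusRdX,Flush]  L0: P0=I P1=I P2=I P3=M  mem[L0]=99
10. P1: load  L0  bus=[BusRd,Flush]  L0: P0=I P1=S P2=I P3=S  mem[L0]=10
11. P0: store L1 := 81  bus=[BusRdX,Flush]  L1: P0=M P1=I P2=I P3=I  mem[L1]=19
12. P3: store L1 := 2  bus=[BusRdX,Flush]  L1: P0=I P1=I P2=I P3=M  mem[L1]=81
13. P0: load  L1  bus=[BusRd,Flush]  L1: P0=S P1=I P2=I P3=S  mem[L1]=2
14. P0: store L1 := 6  bus=[BusUpgr]  L1: P0=M P1=I P2=I P3=I  mem[L1]=2
15. P3: store L0 := 19  bus=[BusUpgr]  L0: P0=I P1=I P2=I P3=M  mem[L0]=10
16. P3: load  L0  bus=[-]  L0: P0=I P1=I P2=I P3=M  mem[L0]=10
17. P0: load  L1  bus=[-]  L1: P0=M P1=I P2=I P3=I  mem[L1]=2
18. P2: store L0 := 20  bus=[BusRdX,Flush]  L0: P0=I P1=I P2=M P3=I  mem[L0]=19
19. P3: store L1 := 86  bus=[BusRdX,Flush]  L1: P0=I P1=I P2=I P3=M  mem[L1]=6
20. P2: load  L1  bus=[BusRd,Flush]  L1: P0=I P1=I P2=S P3=S  mem[L1]=86
21. P0: load  L1  bus=[BusRd]  L1: P0=S P1=I P2=S P3=S  mem[L1]=86
22. P1: store L0 := 25  bus=[BusRdX,Flush]  L0: P0=I P1=M P2=I P3=I  mem[L0]=20
23. P0: load  L1  bus=[-]  L1: P0=S P1=I P2=S P3=S  mem[L1]=86
24. P1: load  L0  bus=[-]  L0: P0=I P1=M P2=I P3=I  mem[L0]=20
25. P3: store L0 := 26  bus=[BusRdX,Flush]  L0: P0=I P1=I P2=I P3=M  mem[L0]=25

invalidations = 2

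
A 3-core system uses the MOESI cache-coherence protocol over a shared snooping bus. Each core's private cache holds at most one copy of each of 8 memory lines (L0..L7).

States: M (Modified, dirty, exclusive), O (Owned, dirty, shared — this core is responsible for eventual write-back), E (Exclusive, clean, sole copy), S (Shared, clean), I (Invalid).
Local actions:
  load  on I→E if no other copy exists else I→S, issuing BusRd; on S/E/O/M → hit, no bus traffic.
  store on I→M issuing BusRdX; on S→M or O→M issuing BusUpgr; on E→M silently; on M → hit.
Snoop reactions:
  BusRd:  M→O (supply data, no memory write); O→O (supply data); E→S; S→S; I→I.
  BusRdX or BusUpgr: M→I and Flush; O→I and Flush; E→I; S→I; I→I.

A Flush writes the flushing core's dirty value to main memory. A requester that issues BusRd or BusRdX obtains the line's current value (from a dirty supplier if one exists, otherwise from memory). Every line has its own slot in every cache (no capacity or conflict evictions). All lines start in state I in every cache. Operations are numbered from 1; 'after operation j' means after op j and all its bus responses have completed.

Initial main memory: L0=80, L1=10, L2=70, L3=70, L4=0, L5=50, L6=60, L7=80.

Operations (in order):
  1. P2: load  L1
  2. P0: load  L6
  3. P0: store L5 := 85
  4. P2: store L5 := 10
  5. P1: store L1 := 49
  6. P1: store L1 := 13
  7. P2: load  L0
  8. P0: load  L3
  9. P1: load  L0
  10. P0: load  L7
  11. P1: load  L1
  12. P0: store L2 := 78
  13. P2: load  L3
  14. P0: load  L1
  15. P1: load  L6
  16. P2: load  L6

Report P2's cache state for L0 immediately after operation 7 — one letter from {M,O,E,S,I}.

state = E

step 1: P2: load  L1  ⟶  IIE  (L1)  txn=BusRd  M[L1]=10
step 2: P0: load  L6  ⟶  EII  (L6)  txn=BusRd  M[L6]=60
step 3: P0: store L5 := 85  ⟶  MII  (L5)  txn=BusRdX  M[L5]=50
step 4: P2: store L5 := 10  ⟶  IIM  (L5)  txn=BusRdX+Flush  M[L5]=85
step 5: P1: store L1 := 49  ⟶  IMI  (L1)  txn=BusRdX  M[L1]=10
step 6: P1: store L1 := 13  ⟶  IMI  (L1)  txn=∅  M[L1]=10
step 7: P2: load  L0  ⟶  IIE  (L0)  txn=BusRd  M[L0]=80
step 8: P0: load  L3  ⟶  EII  (L3)  txn=BusRd  M[L3]=70
step 9: P1: load  L0  ⟶  ISS  (L0)  txn=BusRd  M[L0]=80
step 10: P0: load  L7  ⟶  EII  (L7)  txn=BusRd  M[L7]=80
step 11: P1: load  L1  ⟶  IMI  (L1)  txn=∅  M[L1]=10
step 12: P0: store L2 := 78  ⟶  MII  (L2)  txn=BusRdX  M[L2]=70
step 13: P2: load  L3  ⟶  SIS  (L3)  txn=BusRd  M[L3]=70
step 14: P0: load  L1  ⟶  SOI  (L1)  txn=BusRd  M[L1]=10
step 15: P1: load  L6  ⟶  SSI  (L6)  txn=BusRd  M[L6]=60
step 16: P2: load  L6  ⟶  SSS  (L6)  txn=BusRd  M[L6]=60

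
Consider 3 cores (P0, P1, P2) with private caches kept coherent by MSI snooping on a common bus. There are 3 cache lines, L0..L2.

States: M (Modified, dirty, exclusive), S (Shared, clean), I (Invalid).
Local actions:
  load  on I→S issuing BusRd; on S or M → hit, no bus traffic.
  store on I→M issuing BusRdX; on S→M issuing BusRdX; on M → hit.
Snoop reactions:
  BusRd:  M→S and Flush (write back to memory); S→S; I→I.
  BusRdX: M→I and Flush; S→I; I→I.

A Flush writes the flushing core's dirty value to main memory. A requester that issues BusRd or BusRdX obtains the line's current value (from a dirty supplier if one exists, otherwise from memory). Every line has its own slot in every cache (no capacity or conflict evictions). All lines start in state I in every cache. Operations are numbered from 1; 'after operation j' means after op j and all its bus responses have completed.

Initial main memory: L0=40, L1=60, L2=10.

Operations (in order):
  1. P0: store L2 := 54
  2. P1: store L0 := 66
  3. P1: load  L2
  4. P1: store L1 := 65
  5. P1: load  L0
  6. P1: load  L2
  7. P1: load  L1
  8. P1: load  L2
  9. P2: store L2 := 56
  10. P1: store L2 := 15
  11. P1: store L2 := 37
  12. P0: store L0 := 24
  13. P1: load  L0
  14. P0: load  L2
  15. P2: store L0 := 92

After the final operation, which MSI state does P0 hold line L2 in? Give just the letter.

state = S

[1] P0: store L2 := 54 | P0:M(54), P1:I, P2:I | bus: BusRdX
[2] P1: store L0 := 66 | P0:I, P1:M(66), P2:I | bus: BusRdX
[3] P1: load  L2 | P0:S(54), P1:S(54), P2:I | bus: BusRd,Flush
[4] P1: store L1 := 65 | P0:I, P1:M(65), P2:I | bus: BusRdX
[5] P1: load  L0 | P0:I, P1:M(66), P2:I | bus: none
[6] P1: load  L2 | P0:S(54), P1:S(54), P2:I | bus: none
[7] P1: load  L1 | P0:I, P1:M(65), P2:I | bus: none
[8] P1: load  L2 | P0:S(54), P1:S(54), P2:I | bus: none
[9] P2: store L2 := 56 | P0:I, P1:I, P2:M(56) | bus: BusRdX
[10] P1: store L2 := 15 | P0:I, P1:M(15), P2:I | bus: BusRdX,Flush
[11] P1: store L2 := 37 | P0:I, P1:M(37), P2:I | bus: none
[12] P0: store L0 := 24 | P0:M(24), P1:I, P2:I | bus: BusRdX,Flush
[13] P1: load  L0 | P0:S(24), P1:S(24), P2:I | bus: BusRd,Flush
[14] P0: load  L2 | P0:S(37), P1:S(37), P2:I | bus: BusRd,Flush
[15] P2: store L0 := 92 | P0:I, P1:I, P2:M(92) | bus: BusRdX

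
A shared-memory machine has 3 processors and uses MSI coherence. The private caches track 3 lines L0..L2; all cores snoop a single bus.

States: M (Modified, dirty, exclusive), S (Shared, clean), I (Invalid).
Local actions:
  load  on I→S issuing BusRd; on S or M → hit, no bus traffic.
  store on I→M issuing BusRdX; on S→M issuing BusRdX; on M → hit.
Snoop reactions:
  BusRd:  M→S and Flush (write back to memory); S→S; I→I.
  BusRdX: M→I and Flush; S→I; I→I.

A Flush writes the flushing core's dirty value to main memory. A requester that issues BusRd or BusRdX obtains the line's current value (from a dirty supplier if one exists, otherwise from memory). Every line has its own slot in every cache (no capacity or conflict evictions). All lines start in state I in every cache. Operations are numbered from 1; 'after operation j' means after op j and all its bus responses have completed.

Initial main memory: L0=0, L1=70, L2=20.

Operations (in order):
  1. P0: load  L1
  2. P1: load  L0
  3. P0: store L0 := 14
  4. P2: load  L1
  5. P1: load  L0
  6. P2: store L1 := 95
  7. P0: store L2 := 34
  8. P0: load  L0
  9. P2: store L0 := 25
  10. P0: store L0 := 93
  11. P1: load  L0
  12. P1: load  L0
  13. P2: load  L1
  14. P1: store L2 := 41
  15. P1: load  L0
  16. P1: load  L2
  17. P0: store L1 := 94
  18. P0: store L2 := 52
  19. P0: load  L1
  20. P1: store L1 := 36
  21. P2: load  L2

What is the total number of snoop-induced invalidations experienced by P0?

invalidations = 4

1. P0: load  L1  bus=[BusRd]  L1: P0=S P1=I P2=I  mem[L1]=70
2. P1: load  L0  bus=[BusRd]  L0: P0=I P1=S P2=I  mem[L0]=0
3. P0: store L0 := 14  bus=[BusRdX]  L0: P0=M P1=I P2=I  mem[L0]=0
4. P2: load  L1  bus=[BusRd]  L1: P0=S P1=I P2=S  mem[L1]=70
5. P1: load  L0  bus=[BusRd,Flush]  L0: P0=S P1=S P2=I  mem[L0]=14
6. P2: store L1 := 95  bus=[BusRdX]  L1: P0=I P1=I P2=M  mem[L1]=70
7. P0: store L2 := 34  bus=[BusRdX]  L2: P0=M P1=I P2=I  mem[L2]=20
8. P0: load  L0  bus=[-]  L0: P0=S P1=S P2=I  mem[L0]=14
9. P2: store L0 := 25  bus=[BusRdX]  L0: P0=I P1=I P2=M  mem[L0]=14
10. P0: store L0 := 93  bus=[BusRdX,Flush]  L0: P0=M P1=I P2=I  mem[L0]=25
11. P1: load  L0  bus=[BusRd,Flush]  L0: P0=S P1=S P2=I  mem[L0]=93
12. P1: load  L0  bus=[-]  L0: P0=S P1=S P2=I  mem[L0]=93
13. P2: load  L1  bus=[-]  L1: P0=I P1=I P2=M  mem[L1]=70
14. P1: store L2 := 41  bus=[BusRdX,Flush]  L2: P0=I P1=M P2=I  mem[L2]=34
15. P1: load  L0  bus=[-]  L0: P0=S P1=S P2=I  mem[L0]=93
16. P1: load  L2  bus=[-]  L2: P0=I P1=M P2=I  mem[L2]=34
17. P0: store L1 := 94  bus=[BusRdX,Flush]  L1: P0=M P1=I P2=I  mem[L1]=95
18. P0: store L2 := 52  bus=[BusRdX,Flush]  L2: P0=M P1=I P2=I  mem[L2]=41
19. P0: load  L1  bus=[-]  L1: P0=M P1=I P2=I  mem[L1]=95
20. P1: store L1 := 36  bus=[BusRdX,Flush]  L1: P0=I P1=M P2=I  mem[L1]=94
21. P2: load  L2  bus=[BusRd,Flush]  L2: P0=S P1=I P2=S  mem[L2]=52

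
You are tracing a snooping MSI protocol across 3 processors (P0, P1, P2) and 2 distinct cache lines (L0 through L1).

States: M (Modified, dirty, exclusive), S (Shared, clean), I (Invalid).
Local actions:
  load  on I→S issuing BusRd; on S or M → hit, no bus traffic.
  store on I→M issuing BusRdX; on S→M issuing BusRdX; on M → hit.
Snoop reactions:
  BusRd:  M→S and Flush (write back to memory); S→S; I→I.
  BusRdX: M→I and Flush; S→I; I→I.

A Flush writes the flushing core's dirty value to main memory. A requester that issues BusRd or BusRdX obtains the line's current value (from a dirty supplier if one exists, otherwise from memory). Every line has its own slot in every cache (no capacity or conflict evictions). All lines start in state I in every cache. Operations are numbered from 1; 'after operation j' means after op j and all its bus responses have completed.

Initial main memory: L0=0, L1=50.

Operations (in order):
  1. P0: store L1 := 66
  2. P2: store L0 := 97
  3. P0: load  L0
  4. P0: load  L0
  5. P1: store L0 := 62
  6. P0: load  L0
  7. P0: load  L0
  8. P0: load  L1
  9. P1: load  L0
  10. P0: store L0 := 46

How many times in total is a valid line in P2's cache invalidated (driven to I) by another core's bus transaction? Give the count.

[1] P0: store L1 := 66 | P0:M(66), P1:I, P2:I | bus: BusRdX
[2] P2: store L0 := 97 | P0:I, P1:I, P2:M(97) | bus: BusRdX
[3] P0: load  L0 | P0:S(97), P1:I, P2:S(97) | bus: BusRd,Flush
[4] P0: load  L0 | P0:S(97), P1:I, P2:S(97) | bus: none
[5] P1: store L0 := 62 | P0:I, P1:M(62), P2:I | bus: BusRdX
[6] P0: load  L0 | P0:S(62), P1:S(62), P2:I | bus: BusRd,Flush
[7] P0: load  L0 | P0:S(62), P1:S(62), P2:I | bus: none
[8] P0: load  L1 | P0:M(66), P1:I, P2:I | bus: none
[9] P1: load  L0 | P0:S(62), P1:S(62), P2:I | bus: none
[10] P0: store L0 := 46 | P0:M(46), P1:I, P2:I | bus: BusRdX

invalidations = 1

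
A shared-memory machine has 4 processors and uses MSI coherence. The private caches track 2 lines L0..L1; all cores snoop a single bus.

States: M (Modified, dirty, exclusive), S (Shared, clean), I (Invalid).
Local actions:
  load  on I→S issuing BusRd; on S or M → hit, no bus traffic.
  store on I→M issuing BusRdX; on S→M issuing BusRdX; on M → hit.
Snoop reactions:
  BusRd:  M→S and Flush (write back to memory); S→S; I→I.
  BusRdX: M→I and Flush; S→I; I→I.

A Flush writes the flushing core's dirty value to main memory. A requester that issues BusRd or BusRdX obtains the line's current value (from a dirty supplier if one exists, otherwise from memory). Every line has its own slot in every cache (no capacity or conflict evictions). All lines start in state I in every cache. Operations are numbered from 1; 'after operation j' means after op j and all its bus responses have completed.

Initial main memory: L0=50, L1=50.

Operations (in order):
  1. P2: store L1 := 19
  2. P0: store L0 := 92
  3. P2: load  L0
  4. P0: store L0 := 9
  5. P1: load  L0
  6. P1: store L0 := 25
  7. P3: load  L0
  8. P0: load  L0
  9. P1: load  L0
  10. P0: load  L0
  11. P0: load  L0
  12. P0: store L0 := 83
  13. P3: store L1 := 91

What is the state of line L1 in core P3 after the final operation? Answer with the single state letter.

state = M

  op1 P2: store L1 := 19 → I/I/M/I on L1; bus BusRdX; mem=50
  op2 P0: store L0 := 92 → M/I/I/I on L0; bus BusRdX; mem=50
  op3 P2: load  L0 → S/I/S/I on L0; bus BusRd Flush; mem=92
  op4 P0: store L0 := 9 → M/I/I/I on L0; bus BusRdX; mem=92
  op5 P1: load  L0 → S/S/I/I on L0; bus BusRd Flush; mem=9
  op6 P1: store L0 := 25 → I/M/I/I on L0; bus BusRdX; mem=9
  op7 P3: load  L0 → I/S/I/S on L0; bus BusRd Flush; mem=25
  op8 P0: load  L0 → S/S/I/S on L0; bus BusRd; mem=25
  op9 P1: load  L0 → S/S/I/S on L0; bus (none); mem=25
  op10 P0: load  L0 → S/S/I/S on L0; bus (none); mem=25
  op11 P0: load  L0 → S/S/I/S on L0; bus (none); mem=25
  op12 P0: store L0 := 83 → M/I/I/I on L0; bus BusRdX; mem=25
  op13 P3: store L1 := 91 → I/I/I/M on L1; bus BusRdX Flush; mem=19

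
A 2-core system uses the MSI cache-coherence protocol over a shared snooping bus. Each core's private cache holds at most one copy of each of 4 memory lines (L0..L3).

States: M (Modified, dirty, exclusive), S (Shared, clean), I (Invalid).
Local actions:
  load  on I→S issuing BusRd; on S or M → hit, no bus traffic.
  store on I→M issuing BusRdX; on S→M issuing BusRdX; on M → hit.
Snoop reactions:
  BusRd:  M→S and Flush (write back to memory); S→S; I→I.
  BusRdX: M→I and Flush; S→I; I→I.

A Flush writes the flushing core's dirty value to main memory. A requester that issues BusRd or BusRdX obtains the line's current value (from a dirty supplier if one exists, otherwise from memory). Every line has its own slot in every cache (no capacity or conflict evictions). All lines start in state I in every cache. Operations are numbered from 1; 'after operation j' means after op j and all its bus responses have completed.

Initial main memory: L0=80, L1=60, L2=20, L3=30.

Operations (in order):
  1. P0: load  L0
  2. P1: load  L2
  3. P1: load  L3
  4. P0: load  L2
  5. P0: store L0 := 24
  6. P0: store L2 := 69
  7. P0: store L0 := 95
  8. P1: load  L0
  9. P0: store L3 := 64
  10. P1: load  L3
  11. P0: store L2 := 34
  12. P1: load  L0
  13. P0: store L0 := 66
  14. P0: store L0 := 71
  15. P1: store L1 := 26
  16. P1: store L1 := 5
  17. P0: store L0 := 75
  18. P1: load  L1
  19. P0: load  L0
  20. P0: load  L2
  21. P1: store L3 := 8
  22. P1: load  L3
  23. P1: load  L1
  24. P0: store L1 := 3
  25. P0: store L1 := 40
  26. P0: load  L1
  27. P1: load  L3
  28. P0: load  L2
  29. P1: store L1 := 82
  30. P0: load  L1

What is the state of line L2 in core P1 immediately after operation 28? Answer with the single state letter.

[1] P0: load  L0 | P0:S(80), P1:I | bus: BusRd
[2] P1: load  L2 | P0:I, P1:S(20) | bus: BusRd
[3] P1: load  L3 | P0:I, P1:S(30) | bus: BusRd
[4] P0: load  L2 | P0:S(20), P1:S(20) | bus: BusRd
[5] P0: store L0 := 24 | P0:M(24), P1:I | bus: BusRdX
[6] P0: store L2 := 69 | P0:M(69), P1:I | bus: BusRdX
[7] P0: store L0 := 95 | P0:M(95), P1:I | bus: none
[8] P1: load  L0 | P0:S(95), P1:S(95) | bus: BusRd,Flush
[9] P0: store L3 := 64 | P0:M(64), P1:I | bus: BusRdX
[10] P1: load  L3 | P0:S(64), P1:S(64) | bus: BusRd,Flush
[11] P0: store L2 := 34 | P0:M(34), P1:I | bus: none
[12] P1: load  L0 | P0:S(95), P1:S(95) | bus: none
[13] P0: store L0 := 66 | P0:M(66), P1:I | bus: BusRdX
[14] P0: store L0 := 71 | P0:M(71), P1:I | bus: none
[15] P1: store L1 := 26 | P0:I, P1:M(26) | bus: BusRdX
[16] P1: store L1 := 5 | P0:I, P1:M(5) | bus: none
[17] P0: store L0 := 75 | P0:M(75), P1:I | bus: none
[18] P1: load  L1 | P0:I, P1:M(5) | bus: none
[19] P0: load  L0 | P0:M(75), P1:I | bus: none
[20] P0: load  L2 | P0:M(34), P1:I | bus: none
[21] P1: store L3 := 8 | P0:I, P1:M(8) | bus: BusRdX
[22] P1: load  L3 | P0:I, P1:M(8) | bus: none
[23] P1: load  L1 | P0:I, P1:M(5) | bus: none
[24] P0: store L1 := 3 | P0:M(3), P1:I | bus: BusRdX,Flush
[25] P0: store L1 := 40 | P0:M(40), P1:I | bus: none
[26] P0: load  L1 | P0:M(40), P1:I | bus: none
[27] P1: load  L3 | P0:I, P1:M(8) | bus: none
[28] P0: load  L2 | P0:M(34), P1:I | bus: none
[29] P1: store L1 := 82 | P0:I, P1:M(82) | bus: BusRdX,Flush
[30] P0: load  L1 | P0:S(82), P1:S(82) | bus: BusRd,Flush

state = I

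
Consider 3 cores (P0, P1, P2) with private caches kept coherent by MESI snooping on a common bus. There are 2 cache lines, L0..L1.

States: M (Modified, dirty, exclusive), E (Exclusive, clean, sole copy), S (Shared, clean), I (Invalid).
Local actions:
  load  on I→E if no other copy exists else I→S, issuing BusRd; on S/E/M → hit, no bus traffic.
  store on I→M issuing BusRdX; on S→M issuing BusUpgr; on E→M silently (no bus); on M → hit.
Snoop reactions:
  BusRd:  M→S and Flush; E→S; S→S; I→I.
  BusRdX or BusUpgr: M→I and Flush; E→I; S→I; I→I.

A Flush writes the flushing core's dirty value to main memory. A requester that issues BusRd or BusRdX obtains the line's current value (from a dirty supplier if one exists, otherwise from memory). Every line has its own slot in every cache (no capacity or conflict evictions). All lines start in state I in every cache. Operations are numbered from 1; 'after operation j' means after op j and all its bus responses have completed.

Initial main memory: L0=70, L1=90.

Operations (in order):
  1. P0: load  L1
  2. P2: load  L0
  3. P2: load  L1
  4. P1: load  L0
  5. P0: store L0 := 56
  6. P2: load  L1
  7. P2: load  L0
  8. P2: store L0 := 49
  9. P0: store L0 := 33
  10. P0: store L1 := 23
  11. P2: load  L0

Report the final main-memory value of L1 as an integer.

memory[L1] = 90

step 1: P0: load  L1  ⟶  EII  (L1)  txn=BusRd  M[L1]=90
step 2: P2: load  L0  ⟶  IIE  (L0)  txn=BusRd  M[L0]=70
step 3: P2: load  L1  ⟶  SIS  (L1)  txn=BusRd  M[L1]=90
step 4: P1: load  L0  ⟶  ISS  (L0)  txn=BusRd  M[L0]=70
step 5: P0: store L0 := 56  ⟶  MII  (L0)  txn=BusRdX  M[L0]=70
step 6: P2: load  L1  ⟶  SIS  (L1)  txn=∅  M[L1]=90
step 7: P2: load  L0  ⟶  SIS  (L0)  txn=BusRd+Flush  M[L0]=56
step 8: P2: store L0 := 49  ⟶  IIM  (L0)  txn=BusUpgr  M[L0]=56
step 9: P0: store L0 := 33  ⟶  MII  (L0)  txn=BusRdX+Flush  M[L0]=49
step 10: P0: store L1 := 23  ⟶  MII  (L1)  txn=BusUpgr  M[L1]=90
step 11: P2: load  L0  ⟶  SIS  (L0)  txn=BusRd+Flush  M[L0]=33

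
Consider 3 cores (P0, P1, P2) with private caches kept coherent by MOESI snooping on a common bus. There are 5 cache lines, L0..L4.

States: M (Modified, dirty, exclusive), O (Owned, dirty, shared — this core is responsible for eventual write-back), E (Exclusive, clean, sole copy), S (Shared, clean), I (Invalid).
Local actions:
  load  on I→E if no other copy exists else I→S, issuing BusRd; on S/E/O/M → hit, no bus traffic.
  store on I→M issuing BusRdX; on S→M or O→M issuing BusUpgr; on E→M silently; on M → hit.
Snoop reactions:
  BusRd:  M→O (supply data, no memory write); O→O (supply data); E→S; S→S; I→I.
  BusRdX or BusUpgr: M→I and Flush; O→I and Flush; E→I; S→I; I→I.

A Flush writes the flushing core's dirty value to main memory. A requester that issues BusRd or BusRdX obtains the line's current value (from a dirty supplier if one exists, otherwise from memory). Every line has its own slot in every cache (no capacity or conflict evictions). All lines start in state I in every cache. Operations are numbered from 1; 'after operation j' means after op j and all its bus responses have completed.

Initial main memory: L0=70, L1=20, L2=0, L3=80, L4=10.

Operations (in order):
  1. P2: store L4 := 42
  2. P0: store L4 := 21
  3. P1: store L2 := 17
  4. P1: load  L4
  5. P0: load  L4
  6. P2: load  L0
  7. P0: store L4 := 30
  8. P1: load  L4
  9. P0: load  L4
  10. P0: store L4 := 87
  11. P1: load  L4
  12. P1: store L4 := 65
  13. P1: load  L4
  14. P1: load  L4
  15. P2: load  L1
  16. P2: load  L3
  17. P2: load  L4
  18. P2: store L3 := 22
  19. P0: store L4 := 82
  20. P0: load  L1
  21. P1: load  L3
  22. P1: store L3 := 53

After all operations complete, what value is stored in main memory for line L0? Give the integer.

step 1: P2: store L4 := 42  ⟶  IIM  (L4)  txn=BusRdX  M[L4]=10
step 2: P0: store L4 := 21  ⟶  MII  (L4)  txn=BusRdX+Flush  M[L4]=42
step 3: P1: store L2 := 17  ⟶  IMI  (L2)  txn=BusRdX  M[L2]=0
step 4: P1: load  L4  ⟶  OSI  (L4)  txn=BusRd  M[L4]=42
step 5: P0: load  L4  ⟶  OSI  (L4)  txn=∅  M[L4]=42
step 6: P2: load  L0  ⟶  IIE  (L0)  txn=BusRd  M[L0]=70
step 7: P0: store L4 := 30  ⟶  MII  (L4)  txn=BusUpgr  M[L4]=42
step 8: P1: load  L4  ⟶  OSI  (L4)  txn=BusRd  M[L4]=42
step 9: P0: load  L4  ⟶  OSI  (L4)  txn=∅  M[L4]=42
step 10: P0: store L4 := 87  ⟶  MII  (L4)  txn=BusUpgr  M[L4]=42
step 11: P1: load  L4  ⟶  OSI  (L4)  txn=BusRd  M[L4]=42
step 12: P1: store L4 := 65  ⟶  IMI  (L4)  txn=BusUpgr+Flush  M[L4]=87
step 13: P1: load  L4  ⟶  IMI  (L4)  txn=∅  M[L4]=87
step 14: P1: load  L4  ⟶  IMI  (L4)  txn=∅  M[L4]=87
step 15: P2: load  L1  ⟶  IIE  (L1)  txn=BusRd  M[L1]=20
step 16: P2: load  L3  ⟶  IIE  (L3)  txn=BusRd  M[L3]=80
step 17: P2: load  L4  ⟶  IOS  (L4)  txn=BusRd  M[L4]=87
step 18: P2: store L3 := 22  ⟶  IIM  (L3)  txn=∅  M[L3]=80
step 19: P0: store L4 := 82  ⟶  MII  (L4)  txn=BusRdX+Flush  M[L4]=65
step 20: P0: load  L1  ⟶  SIS  (L1)  txn=BusRd  M[L1]=20
step 21: P1: load  L3  ⟶  ISO  (L3)  txn=BusRd  M[L3]=80
step 22: P1: store L3 := 53  ⟶  IMI  (L3)  txn=BusUpgr+Flush  M[L3]=22

memory[L0] = 70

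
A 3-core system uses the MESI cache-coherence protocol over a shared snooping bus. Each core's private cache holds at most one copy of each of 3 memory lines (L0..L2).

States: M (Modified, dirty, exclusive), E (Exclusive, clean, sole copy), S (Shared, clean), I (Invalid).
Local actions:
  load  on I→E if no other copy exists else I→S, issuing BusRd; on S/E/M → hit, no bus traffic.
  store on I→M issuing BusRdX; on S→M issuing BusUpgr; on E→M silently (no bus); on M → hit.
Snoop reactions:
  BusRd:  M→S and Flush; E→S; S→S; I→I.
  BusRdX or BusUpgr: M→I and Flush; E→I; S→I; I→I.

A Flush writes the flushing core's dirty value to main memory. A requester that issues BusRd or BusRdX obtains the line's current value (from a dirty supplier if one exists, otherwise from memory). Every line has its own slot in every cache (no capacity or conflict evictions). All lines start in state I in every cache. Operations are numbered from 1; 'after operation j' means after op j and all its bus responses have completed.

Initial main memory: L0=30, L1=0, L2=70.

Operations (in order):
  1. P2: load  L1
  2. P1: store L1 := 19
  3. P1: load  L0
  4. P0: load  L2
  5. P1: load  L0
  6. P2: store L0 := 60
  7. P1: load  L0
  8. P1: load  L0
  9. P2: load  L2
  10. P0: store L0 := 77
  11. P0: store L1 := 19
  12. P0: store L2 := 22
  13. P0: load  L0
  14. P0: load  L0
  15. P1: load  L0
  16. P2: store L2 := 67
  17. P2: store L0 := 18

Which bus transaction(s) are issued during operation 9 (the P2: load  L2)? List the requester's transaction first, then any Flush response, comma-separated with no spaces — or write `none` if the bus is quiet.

bus = BusRd

  op1 P2: load  L1 → I/I/E on L1; bus BusRd; mem=0
  op2 P1: store L1 := 19 → I/M/I on L1; bus BusRdX; mem=0
  op3 P1: load  L0 → I/E/I on L0; bus BusRd; mem=30
  op4 P0: load  L2 → E/I/I on L2; bus BusRd; mem=70
  op5 P1: load  L0 → I/E/I on L0; bus (none); mem=30
  op6 P2: store L0 := 60 → I/I/M on L0; bus BusRdX; mem=30
  op7 P1: load  L0 → I/S/S on L0; bus BusRd Flush; mem=60
  op8 P1: load  L0 → I/S/S on L0; bus (none); mem=60
  op9 P2: load  L2 → S/I/S on L2; bus BusRd; mem=70
  op10 P0: store L0 := 77 → M/I/I on L0; bus BusRdX; mem=60
  op11 P0: store L1 := 19 → M/I/I on L1; bus BusRdX Flush; mem=19
  op12 P0: store L2 := 22 → M/I/I on L2; bus BusUpgr; mem=70
  op13 P0: load  L0 → M/I/I on L0; bus (none); mem=60
  op14 P0: load  L0 → M/I/I on L0; bus (none); mem=60
  op15 P1: load  L0 → S/S/I on L0; bus BusRd Flush; mem=77
  op16 P2: store L2 := 67 → I/I/M on L2; bus BusRdX Flush; mem=22
  op17 P2: store L0 := 18 → I/I/M on L0; bus BusRdX; mem=77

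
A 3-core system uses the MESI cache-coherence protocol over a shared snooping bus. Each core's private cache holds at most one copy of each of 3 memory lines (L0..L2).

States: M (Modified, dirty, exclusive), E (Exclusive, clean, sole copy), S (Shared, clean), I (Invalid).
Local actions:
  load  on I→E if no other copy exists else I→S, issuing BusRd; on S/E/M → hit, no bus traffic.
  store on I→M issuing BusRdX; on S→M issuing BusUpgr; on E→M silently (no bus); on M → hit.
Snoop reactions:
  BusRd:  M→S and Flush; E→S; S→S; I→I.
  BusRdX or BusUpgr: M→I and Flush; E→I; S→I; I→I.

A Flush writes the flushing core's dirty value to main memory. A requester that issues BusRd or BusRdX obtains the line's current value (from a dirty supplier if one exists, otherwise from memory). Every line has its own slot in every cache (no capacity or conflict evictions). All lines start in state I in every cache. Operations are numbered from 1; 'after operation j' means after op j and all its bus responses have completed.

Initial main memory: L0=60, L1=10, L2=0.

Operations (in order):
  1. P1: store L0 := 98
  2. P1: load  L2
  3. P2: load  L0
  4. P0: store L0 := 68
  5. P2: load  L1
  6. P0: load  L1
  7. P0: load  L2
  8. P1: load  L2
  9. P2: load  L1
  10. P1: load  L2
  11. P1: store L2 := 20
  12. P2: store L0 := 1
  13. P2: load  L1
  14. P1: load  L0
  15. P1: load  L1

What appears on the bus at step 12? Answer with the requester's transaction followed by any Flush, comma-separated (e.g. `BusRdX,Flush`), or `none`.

bus = BusRdX,Flush

[1] P1: store L0 := 98 | P0:I, P1:M(98), P2:I | bus: BusRdX
[2] P1: load  L2 | P0:I, P1:E(0), P2:I | bus: BusRd
[3] P2: load  L0 | P0:I, P1:S(98), P2:S(98) | bus: BusRd,Flush
[4] P0: store L0 := 68 | P0:M(68), P1:I, P2:I | bus: BusRdX
[5] P2: load  L1 | P0:I, P1:I, P2:E(10) | bus: BusRd
[6] P0: load  L1 | P0:S(10), P1:I, P2:S(10) | bus: BusRd
[7] P0: load  L2 | P0:S(0), P1:S(0), P2:I | bus: BusRd
[8] P1: load  L2 | P0:S(0), P1:S(0), P2:I | bus: none
[9] P2: load  L1 | P0:S(10), P1:I, P2:S(10) | bus: none
[10] P1: load  L2 | P0:S(0), P1:S(0), P2:I | bus: none
[11] P1: store L2 := 20 | P0:I, P1:M(20), P2:I | bus: BusUpgr
[12] P2: store L0 := 1 | P0:I, P1:I, P2:M(1) | bus: BusRdX,Flush
[13] P2: load  L1 | P0:S(10), P1:I, P2:S(10) | bus: none
[14] P1: load  L0 | P0:I, P1:S(1), P2:S(1) | bus: BusRd,Flush
[15] P1: load  L1 | P0:S(10), P1:S(10), P2:S(10) | bus: BusRd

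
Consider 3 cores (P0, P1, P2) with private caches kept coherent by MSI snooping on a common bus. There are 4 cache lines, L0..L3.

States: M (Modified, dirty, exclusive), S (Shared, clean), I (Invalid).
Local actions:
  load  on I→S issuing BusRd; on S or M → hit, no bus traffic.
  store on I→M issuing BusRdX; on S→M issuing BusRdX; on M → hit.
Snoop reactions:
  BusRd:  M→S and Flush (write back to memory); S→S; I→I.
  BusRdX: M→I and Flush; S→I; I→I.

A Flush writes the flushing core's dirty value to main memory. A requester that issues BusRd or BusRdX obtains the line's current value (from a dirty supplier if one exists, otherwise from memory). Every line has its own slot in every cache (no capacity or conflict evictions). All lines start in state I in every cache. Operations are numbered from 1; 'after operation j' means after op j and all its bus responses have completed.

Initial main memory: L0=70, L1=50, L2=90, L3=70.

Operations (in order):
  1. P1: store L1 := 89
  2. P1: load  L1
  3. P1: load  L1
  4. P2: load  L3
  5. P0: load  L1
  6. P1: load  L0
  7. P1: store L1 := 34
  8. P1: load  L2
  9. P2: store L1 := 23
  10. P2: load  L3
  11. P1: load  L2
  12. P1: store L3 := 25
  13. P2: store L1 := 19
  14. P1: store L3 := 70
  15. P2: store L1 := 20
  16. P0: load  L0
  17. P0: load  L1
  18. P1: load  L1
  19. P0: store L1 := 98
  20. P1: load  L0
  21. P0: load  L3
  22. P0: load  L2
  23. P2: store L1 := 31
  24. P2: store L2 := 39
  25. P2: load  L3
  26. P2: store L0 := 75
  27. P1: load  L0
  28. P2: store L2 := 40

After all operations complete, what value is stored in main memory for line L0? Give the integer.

memory[L0] = 75

1. P1: store L1 := 89  bus=[BusRdX]  L1: P0=I P1=M P2=I  mem[L1]=50
2. P1: load  L1  bus=[-]  L1: P0=I P1=M P2=I  mem[L1]=50
3. P1: load  L1  bus=[-]  L1: P0=I P1=M P2=I  mem[L1]=50
4. P2: load  L3  bus=[BusRd]  L3: P0=I P1=I P2=S  mem[L3]=70
5. P0: load  L1  bus=[BusRd,Flush]  L1: P0=S P1=S P2=I  mem[L1]=89
6. P1: load  L0  bus=[BusRd]  L0: P0=I P1=S P2=I  mem[L0]=70
7. P1: store L1 := 34  bus=[BusRdX]  L1: P0=I P1=M P2=I  mem[L1]=89
8. P1: load  L2  bus=[BusRd]  L2: P0=I P1=S P2=I  mem[L2]=90
9. P2: store L1 := 23  bus=[BusRdX,Flush]  L1: P0=I P1=I P2=M  mem[L1]=34
10. P2: load  L3  bus=[-]  L3: P0=I P1=I P2=S  mem[L3]=70
11. P1: load  L2  bus=[-]  L2: P0=I P1=S P2=I  mem[L2]=90
12. P1: store L3 := 25  bus=[BusRdX]  L3: P0=I P1=M P2=I  mem[L3]=70
13. P2: store L1 := 19  bus=[-]  L1: P0=I P1=I P2=M  mem[L1]=34
14. P1: store L3 := 70  bus=[-]  L3: P0=I P1=M P2=I  mem[L3]=70
15. P2: store L1 := 20  bus=[-]  L1: P0=I P1=I P2=M  mem[L1]=34
16. P0: load  L0  bus=[BusRd]  L0: P0=S P1=S P2=I  mem[L0]=70
17. P0: load  L1  bus=[BusRd,Flush]  L1: P0=S P1=I P2=S  mem[L1]=20
18. P1: load  L1  bus=[BusRd]  L1: P0=S P1=S P2=S  mem[L1]=20
19. P0: store L1 := 98  bus=[BusRdX]  L1: P0=M P1=I P2=I  mem[L1]=20
20. P1: load  L0  bus=[-]  L0: P0=S P1=S P2=I  mem[L0]=70
21. P0: load  L3  bus=[BusRd,Flush]  L3: P0=S P1=S P2=I  mem[L3]=70
22. P0: load  L2  bus=[BusRd]  L2: P0=S P1=S P2=I  mem[L2]=90
23. P2: store L1 := 31  bus=[BusRdX,Flush]  L1: P0=I P1=I P2=M  mem[L1]=98
24. P2: store L2 := 39  bus=[BusRdX]  L2: P0=I P1=I P2=M  mem[L2]=90
25. P2: load  L3  bus=[BusRd]  L3: P0=S P1=S P2=S  mem[L3]=70
26. P2: store L0 := 75  bus=[BusRdX]  L0: P0=I P1=I P2=M  mem[L0]=70
27. P1: load  L0  bus=[BusRd,Flush]  L0: P0=I P1=S P2=S  mem[L0]=75
28. P2: store L2 := 40  bus=[-]  L2: P0=I P1=I P2=M  mem[L2]=90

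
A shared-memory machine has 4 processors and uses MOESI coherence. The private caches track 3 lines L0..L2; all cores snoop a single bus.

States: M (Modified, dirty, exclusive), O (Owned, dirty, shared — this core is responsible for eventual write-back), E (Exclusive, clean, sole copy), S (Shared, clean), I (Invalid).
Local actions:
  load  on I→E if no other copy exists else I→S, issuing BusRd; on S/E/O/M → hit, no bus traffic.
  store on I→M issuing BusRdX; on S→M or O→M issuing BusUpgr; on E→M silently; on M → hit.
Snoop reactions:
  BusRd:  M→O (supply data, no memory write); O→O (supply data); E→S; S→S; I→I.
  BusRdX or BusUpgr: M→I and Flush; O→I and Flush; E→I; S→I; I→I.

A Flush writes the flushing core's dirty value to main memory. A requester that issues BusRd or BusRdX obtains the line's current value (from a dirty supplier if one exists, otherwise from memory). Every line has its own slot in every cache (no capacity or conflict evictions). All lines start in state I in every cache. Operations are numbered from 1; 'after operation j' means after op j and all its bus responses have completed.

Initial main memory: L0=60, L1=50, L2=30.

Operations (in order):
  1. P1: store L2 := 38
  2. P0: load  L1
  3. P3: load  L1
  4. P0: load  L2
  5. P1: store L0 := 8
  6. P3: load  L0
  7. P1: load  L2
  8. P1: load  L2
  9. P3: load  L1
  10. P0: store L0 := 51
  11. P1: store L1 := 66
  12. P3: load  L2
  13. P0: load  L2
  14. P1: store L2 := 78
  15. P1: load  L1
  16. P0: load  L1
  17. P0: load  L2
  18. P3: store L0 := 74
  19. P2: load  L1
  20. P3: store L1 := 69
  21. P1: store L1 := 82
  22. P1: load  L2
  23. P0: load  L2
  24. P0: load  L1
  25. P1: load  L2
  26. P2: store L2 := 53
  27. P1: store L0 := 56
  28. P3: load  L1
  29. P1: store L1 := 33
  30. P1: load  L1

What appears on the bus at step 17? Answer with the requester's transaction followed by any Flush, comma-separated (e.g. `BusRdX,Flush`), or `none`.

1. P1: store L2 := 38  bus=[BusRdX]  L2: P0=I P1=M P2=I P3=I  mem[L2]=30
2. P0: load  L1  bus=[BusRd]  L1: P0=E P1=I P2=I P3=I  mem[L1]=50
3. P3: load  L1  bus=[BusRd]  L1: P0=S P1=I P2=I P3=S  mem[L1]=50
4. P0: load  L2  bus=[BusRd]  L2: P0=S P1=O P2=I P3=I  mem[L2]=30
5. P1: store L0 := 8  bus=[BusRdX]  L0: P0=I P1=M P2=I P3=I  mem[L0]=60
6. P3: load  L0  bus=[BusRd]  L0: P0=I P1=O P2=I P3=S  mem[L0]=60
7. P1: load  L2  bus=[-]  L2: P0=S P1=O P2=I P3=I  mem[L2]=30
8. P1: load  L2  bus=[-]  L2: P0=S P1=O P2=I P3=I  mem[L2]=30
9. P3: load  L1  bus=[-]  L1: P0=S P1=I P2=I P3=S  mem[L1]=50
10. P0: store L0 := 51  bus=[BusRdX,Flush]  L0: P0=M P1=I P2=I P3=I  mem[L0]=8
11. P1: store L1 := 66  bus=[BusRdX]  L1: P0=I P1=M P2=I P3=I  mem[L1]=50
12. P3: load  L2  bus=[BusRd]  L2: P0=S P1=O P2=I P3=S  mem[L2]=30
13. P0: load  L2  bus=[-]  L2: P0=S P1=O P2=I P3=S  mem[L2]=30
14. P1: store L2 := 78  bus=[BusUpgr]  L2: P0=I P1=M P2=I P3=I  mem[L2]=30
15. P1: load  L1  bus=[-]  L1: P0=I P1=M P2=I P3=I  mem[L1]=50
16. P0: load  L1  bus=[BusRd]  L1: P0=S P1=O P2=I P3=I  mem[L1]=50
17. P0: load  L2  bus=[BusRd]  L2: P0=S P1=O P2=I P3=I  mem[L2]=30
18. P3: store L0 := 74  bus=[BusRdX,Flush]  L0: P0=I P1=I P2=I P3=M  mem[L0]=51
19. P2: load  L1  bus=[BusRd]  L1: P0=S P1=O P2=S P3=I  mem[L1]=50
20. P3: store L1 := 69  bus=[BusRdX,Flush]  L1: P0=I P1=I P2=I P3=M  mem[L1]=66
21. P1: store L1 := 82  bus=[BusRdX,Flush]  L1: P0=I P1=M P2=I P3=I  mem[L1]=69
22. P1: load  L2  bus=[-]  L2: P0=S P1=O P2=I P3=I  mem[L2]=30
23. P0: load  L2  bus=[-]  L2: P0=S P1=O P2=I P3=I  mem[L2]=30
24. P0: load  L1  bus=[BusRd]  L1: P0=S P1=O P2=I P3=I  mem[L1]=69
25. P1: load  L2  bus=[-]  L2: P0=S P1=O P2=I P3=I  mem[L2]=30
26. P2: store L2 := 53  bus=[BusRdX,Flush]  L2: P0=I P1=I P2=M P3=I  mem[L2]=78
27. P1: store L0 := 56  bus=[BusRdX,Flush]  L0: P0=I P1=M P2=I P3=I  mem[L0]=74
28. P3: load  L1  bus=[BusRd]  L1: P0=S P1=O P2=I P3=S  mem[L1]=69
29. P1: store L1 := 33  bus=[BusUpgr]  L1: P0=I P1=M P2=I P3=I  mem[L1]=69
30. P1: load  L1  bus=[-]  L1: P0=I P1=M P2=I P3=I  mem[L1]=69

bus = BusRd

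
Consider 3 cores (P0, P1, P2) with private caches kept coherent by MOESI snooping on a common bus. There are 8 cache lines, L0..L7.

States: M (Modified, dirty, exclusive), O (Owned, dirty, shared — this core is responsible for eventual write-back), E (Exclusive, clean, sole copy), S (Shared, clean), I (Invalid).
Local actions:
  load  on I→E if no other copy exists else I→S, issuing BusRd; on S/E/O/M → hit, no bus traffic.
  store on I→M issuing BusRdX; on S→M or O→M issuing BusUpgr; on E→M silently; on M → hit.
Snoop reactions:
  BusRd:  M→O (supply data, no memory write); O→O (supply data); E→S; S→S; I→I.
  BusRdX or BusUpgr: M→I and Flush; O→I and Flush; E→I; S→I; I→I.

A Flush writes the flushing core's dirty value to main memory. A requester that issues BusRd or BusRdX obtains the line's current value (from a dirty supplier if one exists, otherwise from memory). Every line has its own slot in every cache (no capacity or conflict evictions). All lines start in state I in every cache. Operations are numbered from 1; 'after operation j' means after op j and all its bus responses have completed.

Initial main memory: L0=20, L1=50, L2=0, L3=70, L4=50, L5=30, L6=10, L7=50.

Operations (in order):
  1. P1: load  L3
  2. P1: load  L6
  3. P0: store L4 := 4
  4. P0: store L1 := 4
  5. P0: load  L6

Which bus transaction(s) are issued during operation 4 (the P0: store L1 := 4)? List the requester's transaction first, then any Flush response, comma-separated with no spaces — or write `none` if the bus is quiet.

step 1: P1: load  L3  ⟶  IEI  (L3)  txn=BusRd  M[L3]=70
step 2: P1: load  L6  ⟶  IEI  (L6)  txn=BusRd  M[L6]=10
step 3: P0: store L4 := 4  ⟶  MII  (L4)  txn=BusRdX  M[L4]=50
step 4: P0: store L1 := 4  ⟶  MII  (L1)  txn=BusRdX  M[L1]=50
step 5: P0: load  L6  ⟶  SSI  (L6)  txn=BusRd  M[L6]=10

bus = BusRdX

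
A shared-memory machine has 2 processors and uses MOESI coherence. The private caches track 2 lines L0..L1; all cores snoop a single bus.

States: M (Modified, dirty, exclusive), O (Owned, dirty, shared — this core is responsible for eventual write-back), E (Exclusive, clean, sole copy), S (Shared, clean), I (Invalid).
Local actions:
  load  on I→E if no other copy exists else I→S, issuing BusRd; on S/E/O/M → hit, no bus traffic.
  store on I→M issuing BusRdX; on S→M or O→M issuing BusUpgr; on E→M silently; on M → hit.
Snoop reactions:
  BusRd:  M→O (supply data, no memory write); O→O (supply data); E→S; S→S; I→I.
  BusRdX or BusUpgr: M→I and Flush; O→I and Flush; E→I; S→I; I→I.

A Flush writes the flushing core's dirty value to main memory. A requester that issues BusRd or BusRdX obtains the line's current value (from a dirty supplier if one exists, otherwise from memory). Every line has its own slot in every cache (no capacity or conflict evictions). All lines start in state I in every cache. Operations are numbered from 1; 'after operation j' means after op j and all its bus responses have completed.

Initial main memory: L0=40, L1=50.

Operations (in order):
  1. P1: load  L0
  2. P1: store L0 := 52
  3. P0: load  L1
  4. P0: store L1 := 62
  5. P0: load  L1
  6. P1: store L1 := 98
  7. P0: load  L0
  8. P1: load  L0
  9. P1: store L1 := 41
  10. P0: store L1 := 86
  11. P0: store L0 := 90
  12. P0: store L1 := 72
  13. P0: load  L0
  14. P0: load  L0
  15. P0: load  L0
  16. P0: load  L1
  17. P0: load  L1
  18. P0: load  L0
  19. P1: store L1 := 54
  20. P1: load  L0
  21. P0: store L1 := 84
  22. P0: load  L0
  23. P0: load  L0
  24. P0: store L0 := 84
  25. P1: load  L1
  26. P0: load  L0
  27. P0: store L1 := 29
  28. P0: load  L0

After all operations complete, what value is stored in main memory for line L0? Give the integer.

step 1: P1: load  L0  ⟶  IE  (L0)  txn=BusRd  M[L0]=40
step 2: P1: store L0 := 52  ⟶  IM  (L0)  txn=∅  M[L0]=40
step 3: P0: load  L1  ⟶  EI  (L1)  txn=BusRd  M[L1]=50
step 4: P0: store L1 := 62  ⟶  MI  (L1)  txn=∅  M[L1]=50
step 5: P0: load  L1  ⟶  MI  (L1)  txn=∅  M[L1]=50
step 6: P1: store L1 := 98  ⟶  IM  (L1)  txn=BusRdX+Flush  M[L1]=62
step 7: P0: load  L0  ⟶  SO  (L0)  txn=BusRd  M[L0]=40
step 8: P1: load  L0  ⟶  SO  (L0)  txn=∅  M[L0]=40
step 9: P1: store L1 := 41  ⟶  IM  (L1)  txn=∅  M[L1]=62
step 10: P0: store L1 := 86  ⟶  MI  (L1)  txn=BusRdX+Flush  M[L1]=41
step 11: P0: store L0 := 90  ⟶  MI  (L0)  txn=BusUpgr+Flush  M[L0]=52
step 12: P0: store L1 := 72  ⟶  MI  (L1)  txn=∅  M[L1]=41
step 13: P0: load  L0  ⟶  MI  (L0)  txn=∅  M[L0]=52
step 14: P0: load  L0  ⟶  MI  (L0)  txn=∅  M[L0]=52
step 15: P0: load  L0  ⟶  MI  (L0)  txn=∅  M[L0]=52
step 16: P0: load  L1  ⟶  MI  (L1)  txn=∅  M[L1]=41
step 17: P0: load  L1  ⟶  MI  (L1)  txn=∅  M[L1]=41
step 18: P0: load  L0  ⟶  MI  (L0)  txn=∅  M[L0]=52
step 19: P1: store L1 := 54  ⟶  IM  (L1)  txn=BusRdX+Flush  M[L1]=72
step 20: P1: load  L0  ⟶  OS  (L0)  txn=BusRd  M[L0]=52
step 21: P0: store L1 := 84  ⟶  MI  (L1)  txn=BusRdX+Flush  M[L1]=54
step 22: P0: load  L0  ⟶  OS  (L0)  txn=∅  M[L0]=52
step 23: P0: load  L0  ⟶  OS  (L0)  txn=∅  M[L0]=52
step 24: P0: store L0 := 84  ⟶  MI  (L0)  txn=BusUpgr  M[L0]=52
step 25: P1: load  L1  ⟶  OS  (L1)  txn=BusRd  M[L1]=54
step 26: P0: load  L0  ⟶  MI  (L0)  txn=∅  M[L0]=52
step 27: P0: store L1 := 29  ⟶  MI  (L1)  txn=BusUpgr  M[L1]=54
step 28: P0: load  L0  ⟶  MI  (L0)  txn=∅  M[L0]=52

memory[L0] = 52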